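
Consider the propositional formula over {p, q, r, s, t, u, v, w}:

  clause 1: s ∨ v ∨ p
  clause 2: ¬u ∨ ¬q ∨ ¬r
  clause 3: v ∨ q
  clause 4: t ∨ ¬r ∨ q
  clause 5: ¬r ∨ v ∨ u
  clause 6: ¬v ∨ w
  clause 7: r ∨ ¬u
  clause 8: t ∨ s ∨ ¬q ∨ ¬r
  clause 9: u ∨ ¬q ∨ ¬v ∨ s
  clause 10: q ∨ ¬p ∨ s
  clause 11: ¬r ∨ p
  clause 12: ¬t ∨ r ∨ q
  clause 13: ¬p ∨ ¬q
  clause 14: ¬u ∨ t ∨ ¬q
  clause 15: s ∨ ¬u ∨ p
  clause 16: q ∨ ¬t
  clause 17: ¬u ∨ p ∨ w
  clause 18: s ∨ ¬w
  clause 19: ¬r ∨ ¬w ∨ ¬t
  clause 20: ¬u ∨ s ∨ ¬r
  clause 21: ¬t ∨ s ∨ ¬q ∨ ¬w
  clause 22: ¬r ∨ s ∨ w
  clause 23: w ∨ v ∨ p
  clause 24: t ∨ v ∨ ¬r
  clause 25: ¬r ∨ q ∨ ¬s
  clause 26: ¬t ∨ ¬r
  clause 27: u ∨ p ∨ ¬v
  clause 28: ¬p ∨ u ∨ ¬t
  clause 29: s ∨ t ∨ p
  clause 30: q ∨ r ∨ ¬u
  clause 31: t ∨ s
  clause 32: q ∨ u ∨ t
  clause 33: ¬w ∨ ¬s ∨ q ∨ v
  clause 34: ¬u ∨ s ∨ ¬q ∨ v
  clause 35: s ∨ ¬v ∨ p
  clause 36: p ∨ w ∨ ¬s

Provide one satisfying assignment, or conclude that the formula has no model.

p ↦ False,  q ↦ True,  r ↦ False,  s ↦ True,  t ↦ False,  u ↦ False,  v ↦ False,  w ↦ True

Suppose v = False.
The clause (q) is unit, so q = True.
The clause (¬p) is unit, so p = False.
The clause (s) is unit, so s = True.
The clause (¬r) is unit, so r = False.
The clause (¬u) is unit, so u = False.
The clause (w) is unit, so w = True.
All clauses hold; t can take either value.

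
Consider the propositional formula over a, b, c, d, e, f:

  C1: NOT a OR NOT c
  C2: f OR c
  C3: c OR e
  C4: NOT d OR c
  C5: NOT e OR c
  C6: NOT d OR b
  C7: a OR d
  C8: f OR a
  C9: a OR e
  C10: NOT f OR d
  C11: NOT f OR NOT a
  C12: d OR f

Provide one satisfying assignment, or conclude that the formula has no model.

Try a = false.
From the singleton clause (d), d = true.
From the singleton clause (c), c = true.
From the singleton clause (b), b = true.
From the singleton clause (f), f = true.
From the singleton clause (e), e = true.
All clauses are satisfied.

a ↦ false; b ↦ true; c ↦ true; d ↦ true; e ↦ true; f ↦ true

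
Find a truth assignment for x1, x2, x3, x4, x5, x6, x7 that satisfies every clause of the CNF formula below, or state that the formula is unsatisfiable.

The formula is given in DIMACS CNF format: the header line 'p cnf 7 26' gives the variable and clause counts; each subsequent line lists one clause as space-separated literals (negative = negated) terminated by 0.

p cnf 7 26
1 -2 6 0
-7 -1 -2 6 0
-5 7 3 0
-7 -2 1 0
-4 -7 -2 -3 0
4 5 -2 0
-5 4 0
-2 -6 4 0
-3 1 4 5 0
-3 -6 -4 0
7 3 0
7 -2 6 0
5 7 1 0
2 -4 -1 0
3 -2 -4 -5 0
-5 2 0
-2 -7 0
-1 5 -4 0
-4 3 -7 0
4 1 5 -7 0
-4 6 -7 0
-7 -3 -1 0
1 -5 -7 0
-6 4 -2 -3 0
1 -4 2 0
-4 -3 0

Branch on x5: set x5 = False.
Branch on x4: set x4 = False.
From the singleton clause (¬x2), x2 = False.
Branch on x3: set x3 = False.
From the singleton clause (x7), x7 = True.
From the singleton clause (x1), x1 = True.
Every clause is now satisfied; x6 is unconstrained.

x1: True, x2: False, x3: False, x4: False, x5: False, x6: False, x7: True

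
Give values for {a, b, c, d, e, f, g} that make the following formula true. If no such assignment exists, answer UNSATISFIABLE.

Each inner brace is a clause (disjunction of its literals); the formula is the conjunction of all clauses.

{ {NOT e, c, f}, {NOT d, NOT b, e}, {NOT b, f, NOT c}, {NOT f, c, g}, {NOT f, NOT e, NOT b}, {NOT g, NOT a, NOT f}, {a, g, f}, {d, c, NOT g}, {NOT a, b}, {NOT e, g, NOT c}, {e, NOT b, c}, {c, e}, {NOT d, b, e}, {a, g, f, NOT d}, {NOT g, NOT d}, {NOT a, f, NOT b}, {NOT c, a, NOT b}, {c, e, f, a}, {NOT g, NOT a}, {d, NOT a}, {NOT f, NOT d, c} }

Branch on a: set a = false.
Branch on g: set g = true.
(NOT d) alone gives d = false.
(c) alone gives c = true.
(NOT b) alone gives b = false.
No clause remains; e, f are free.

a=false, b=false, c=true, d=false, e=true, f=false, g=true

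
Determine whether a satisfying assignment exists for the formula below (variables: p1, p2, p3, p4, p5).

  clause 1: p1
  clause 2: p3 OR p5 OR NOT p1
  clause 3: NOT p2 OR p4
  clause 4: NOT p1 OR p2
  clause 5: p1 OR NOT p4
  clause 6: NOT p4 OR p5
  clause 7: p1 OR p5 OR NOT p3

(p1) alone gives p1 = true.
(p2) alone gives p2 = true.
(p4) alone gives p4 = true.
(p5) alone gives p5 = true.
Every clause is now satisfied; p3 is unconstrained.
A satisfying assignment: p1 ↦ true, p2 ↦ true, p3 ↦ false, p4 ↦ true, p5 ↦ true.

Yes, satisfiable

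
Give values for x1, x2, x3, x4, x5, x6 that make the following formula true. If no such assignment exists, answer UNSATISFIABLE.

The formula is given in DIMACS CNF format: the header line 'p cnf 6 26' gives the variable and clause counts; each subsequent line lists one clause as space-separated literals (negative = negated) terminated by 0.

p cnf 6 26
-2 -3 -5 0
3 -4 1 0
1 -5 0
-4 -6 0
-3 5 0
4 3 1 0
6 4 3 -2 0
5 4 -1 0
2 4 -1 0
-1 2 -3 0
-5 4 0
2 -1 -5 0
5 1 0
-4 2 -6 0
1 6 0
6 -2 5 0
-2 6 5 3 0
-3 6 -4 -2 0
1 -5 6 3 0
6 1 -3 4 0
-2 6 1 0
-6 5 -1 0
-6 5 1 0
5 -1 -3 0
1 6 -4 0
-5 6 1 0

Try x1 = True.
Try x4 = True.
(¬x6) alone gives x6 = False.
Try x3 = False.
Try x2 = False.
(¬x5) alone gives x5 = False.
All clauses are satisfied.

x1 ↦ True,  x2 ↦ False,  x3 ↦ False,  x4 ↦ True,  x5 ↦ False,  x6 ↦ False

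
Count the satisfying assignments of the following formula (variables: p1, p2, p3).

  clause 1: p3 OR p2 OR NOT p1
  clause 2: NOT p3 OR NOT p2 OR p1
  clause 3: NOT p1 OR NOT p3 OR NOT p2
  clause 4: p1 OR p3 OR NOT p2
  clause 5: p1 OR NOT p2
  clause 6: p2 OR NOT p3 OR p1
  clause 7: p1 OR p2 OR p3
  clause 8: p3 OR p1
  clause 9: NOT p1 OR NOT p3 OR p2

There are 2^3 = 8 truth assignments over (p1, p2, p3).
Check each against the 9 clauses (columns in the order p1, p2, p3):
  F F F  ✗ fails (p1 OR p2 OR p3)
  F F T  ✗ fails (p2 OR NOT p3 OR p1)
  F T F  ✗ fails (p1 OR p3 OR NOT p2)
  F T T  ✗ fails (NOT p3 OR NOT p2 OR p1)
  T F F  ✗ fails (p3 OR p2 OR NOT p1)
  T F T  ✗ fails (NOT p1 OR NOT p3 OR p2)
  T T F  ✓ satisfies all
  T T T  ✗ fails (NOT p1 OR NOT p3 OR NOT p2)
1 of the 8 rows is a model.

1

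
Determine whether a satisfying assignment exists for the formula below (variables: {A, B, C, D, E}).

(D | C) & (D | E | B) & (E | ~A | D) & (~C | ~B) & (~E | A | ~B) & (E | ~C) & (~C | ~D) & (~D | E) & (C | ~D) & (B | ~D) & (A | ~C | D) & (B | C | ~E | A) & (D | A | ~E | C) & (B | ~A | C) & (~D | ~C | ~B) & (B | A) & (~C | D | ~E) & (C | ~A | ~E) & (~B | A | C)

Unsatisfiable

Branch on D: set D = 1.
The clause (~C) is unit, so C = 0.
But (C) is also a unit clause — contradiction.
So D must be the other value — set D = 0.
The clause (C) is unit, so C = 1.
The clause (~B) is unit, so B = 0.
The clause (E) is unit, so E = 1.
But (~E) is also a unit clause — contradiction.
Both values of D lead to a conflict.
No assignment satisfies every clause.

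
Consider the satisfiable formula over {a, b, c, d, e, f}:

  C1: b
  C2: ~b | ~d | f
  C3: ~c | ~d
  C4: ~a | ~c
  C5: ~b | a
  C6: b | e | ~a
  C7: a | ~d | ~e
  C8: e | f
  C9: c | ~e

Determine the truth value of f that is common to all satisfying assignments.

True

Suppose f = 0.
(b) alone gives b = 1.
(~d) alone gives d = 0.
(a) alone gives a = 1.
(~c) alone gives c = 0.
(e) alone gives e = 1.
That conflicts with the unit clause (~e).
So every satisfying assignment has f = True.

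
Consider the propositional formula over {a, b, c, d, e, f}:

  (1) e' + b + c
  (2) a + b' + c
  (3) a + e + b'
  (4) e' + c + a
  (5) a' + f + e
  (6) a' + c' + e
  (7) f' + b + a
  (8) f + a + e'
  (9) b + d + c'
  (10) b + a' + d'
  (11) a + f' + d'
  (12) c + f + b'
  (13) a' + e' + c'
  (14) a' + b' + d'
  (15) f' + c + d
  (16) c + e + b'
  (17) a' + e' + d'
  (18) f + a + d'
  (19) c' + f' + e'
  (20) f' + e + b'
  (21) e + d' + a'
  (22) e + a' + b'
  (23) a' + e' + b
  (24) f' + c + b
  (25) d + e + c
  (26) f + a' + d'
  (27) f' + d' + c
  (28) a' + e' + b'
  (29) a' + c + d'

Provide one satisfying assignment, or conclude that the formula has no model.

Suppose e = 0.
Suppose a = 1.
(f) alone gives f = 1.
(c') alone gives c = 0.
(d) alone gives d = 1.
But (d') is also a unit clause — contradiction.
That branch fails; take a = 0 instead.
(b') alone gives b = 0.
(f') alone gives f = 0.
(d') alone gives d = 0.
(c') alone gives c = 0.
But (c) is also a unit clause — contradiction.
Either choice for a ends in contradiction.
That branch fails; take e = 1 instead.
Suppose b = 1.
(a') alone gives a = 0.
(c) alone gives c = 1.
(f) alone gives f = 1.
But (f') is also a unit clause — contradiction.
That branch fails; take b = 0 instead.
(c) alone gives c = 1.
(d) alone gives d = 1.
(a') alone gives a = 0.
(f') alone gives f = 0.
But (f) is also a unit clause — contradiction.
Either choice for b ends in contradiction.
Either choice for e ends in contradiction.

UNSATISFIABLE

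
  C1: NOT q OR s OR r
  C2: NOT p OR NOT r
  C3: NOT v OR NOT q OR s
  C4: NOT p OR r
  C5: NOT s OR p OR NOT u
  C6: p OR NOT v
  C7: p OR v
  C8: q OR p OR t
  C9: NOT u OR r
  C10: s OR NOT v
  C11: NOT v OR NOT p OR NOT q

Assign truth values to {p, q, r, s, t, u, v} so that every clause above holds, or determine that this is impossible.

Try p = false.
Unit clause (NOT v) forces v = false.
But (v) is also a unit clause — contradiction.
So p must be the other value — set p = true.
Unit clause (NOT r) forces r = false.
But (r) is also a unit clause — contradiction.
Either choice for p ends in contradiction.

UNSATISFIABLE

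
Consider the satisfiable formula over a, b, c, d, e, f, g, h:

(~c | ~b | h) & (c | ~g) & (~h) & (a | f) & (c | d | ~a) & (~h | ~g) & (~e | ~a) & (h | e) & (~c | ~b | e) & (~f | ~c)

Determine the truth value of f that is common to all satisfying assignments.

True

Suppose f = 0.
Unit clause (~h) forces h = 0.
Unit clause (a) forces a = 1.
Unit clause (~e) forces e = 0.
But (e) is also a unit clause — contradiction.
So every satisfying assignment has f = True.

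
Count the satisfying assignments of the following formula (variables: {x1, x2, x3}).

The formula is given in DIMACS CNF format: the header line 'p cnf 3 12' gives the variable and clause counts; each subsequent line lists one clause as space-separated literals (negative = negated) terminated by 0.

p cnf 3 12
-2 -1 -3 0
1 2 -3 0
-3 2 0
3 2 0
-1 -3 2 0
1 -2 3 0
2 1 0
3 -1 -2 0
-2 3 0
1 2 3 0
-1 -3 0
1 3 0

There are 2^3 = 8 truth assignments over (x1, x2, x3).
Check each against the 12 clauses (columns in the order x1, x2, x3):
  F F F  ✗ fails (x3 ∨ x2)
  F F T  ✗ fails (x1 ∨ x2 ∨ ¬x3)
  F T F  ✗ fails (x1 ∨ ¬x2 ∨ x3)
  F T T  ✓ satisfies all
  T F F  ✗ fails (x3 ∨ x2)
  T F T  ✗ fails (¬x3 ∨ x2)
  T T F  ✗ fails (x3 ∨ ¬x1 ∨ ¬x2)
  T T T  ✗ fails (¬x2 ∨ ¬x1 ∨ ¬x3)
1 of the 8 rows is a model.

1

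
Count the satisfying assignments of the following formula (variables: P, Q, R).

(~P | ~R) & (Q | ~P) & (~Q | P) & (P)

There are 2^3 = 8 truth assignments over (P, Q, R).
Split on Q. With Q = 1, the clauses containing Q are satisfied and ~Q drops from the rest; 1 of the 2^2 = 4 assignments to the other variables satisfy what remains.
With Q = 0, by the same count on the reduced clause set, 0 assignments work.
Total: 1 + 0 = 1.

1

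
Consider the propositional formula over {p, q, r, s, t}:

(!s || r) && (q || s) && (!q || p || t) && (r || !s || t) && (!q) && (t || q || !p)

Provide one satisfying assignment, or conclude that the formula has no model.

p: false, q: false, r: true, s: true, t: false

Unit clause (!q) forces q = false.
Unit clause (s) forces s = true.
Unit clause (r) forces r = true.
Case t = false:
Unit clause (!p) forces p = false.
All clauses are satisfied.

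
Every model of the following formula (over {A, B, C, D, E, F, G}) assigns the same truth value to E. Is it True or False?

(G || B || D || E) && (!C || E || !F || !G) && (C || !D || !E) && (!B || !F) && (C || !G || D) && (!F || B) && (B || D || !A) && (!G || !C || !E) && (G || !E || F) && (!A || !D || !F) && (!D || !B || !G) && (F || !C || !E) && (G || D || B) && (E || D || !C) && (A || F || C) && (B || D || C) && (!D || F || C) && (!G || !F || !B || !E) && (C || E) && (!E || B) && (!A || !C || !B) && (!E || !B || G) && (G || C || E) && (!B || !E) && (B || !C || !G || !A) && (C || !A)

Suppose E = true.
The clause (B) is unit, so B = true.
Now (!B) is unsatisfied and unit — conflict.
So every satisfying assignment has E = False.

False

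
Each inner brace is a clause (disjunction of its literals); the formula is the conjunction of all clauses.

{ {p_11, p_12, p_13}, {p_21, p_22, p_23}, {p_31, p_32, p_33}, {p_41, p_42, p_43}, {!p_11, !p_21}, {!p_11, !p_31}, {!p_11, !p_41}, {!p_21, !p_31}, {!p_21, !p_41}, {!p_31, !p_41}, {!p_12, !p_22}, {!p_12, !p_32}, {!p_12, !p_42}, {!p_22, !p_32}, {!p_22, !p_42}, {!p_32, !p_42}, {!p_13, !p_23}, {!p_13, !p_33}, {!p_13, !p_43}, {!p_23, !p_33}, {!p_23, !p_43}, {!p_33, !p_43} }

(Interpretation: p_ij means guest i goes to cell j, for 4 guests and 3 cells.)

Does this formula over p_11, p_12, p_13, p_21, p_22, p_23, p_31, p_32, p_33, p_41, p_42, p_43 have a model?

No, unsatisfiable

Suppose p_11 = false.
Suppose p_12 = true.
From the singleton clause (!p_22), p_22 = false.
From the singleton clause (!p_32), p_32 = false.
From the singleton clause (!p_42), p_42 = false.
Suppose p_21 = true.
From the singleton clause (!p_31), p_31 = false.
From the singleton clause (p_33), p_33 = true.
From the singleton clause (!p_41), p_41 = false.
From the singleton clause (p_43), p_43 = true.
But (!p_43) is also a unit clause — contradiction.
Backtrack on p_21: now try p_21 = false.
From the singleton clause (p_23), p_23 = true.
From the singleton clause (!p_13), p_13 = false.
From the singleton clause (!p_33), p_33 = false.
From the singleton clause (p_31), p_31 = true.
From the singleton clause (!p_41), p_41 = false.
From the singleton clause (p_43), p_43 = true.
But (!p_43) is also a unit clause — contradiction.
Neither p_21 = true nor p_21 = false works.
Backtrack on p_12: now try p_12 = false.
From the singleton clause (p_13), p_13 = true.
From the singleton clause (!p_23), p_23 = false.
From the singleton clause (!p_33), p_33 = false.
From the singleton clause (!p_43), p_43 = false.
Suppose p_21 = true.
From the singleton clause (!p_31), p_31 = false.
From the singleton clause (p_32), p_32 = true.
From the singleton clause (!p_41), p_41 = false.
From the singleton clause (p_42), p_42 = true.
But (!p_42) is also a unit clause — contradiction.
Backtrack on p_21: now try p_21 = false.
From the singleton clause (p_22), p_22 = true.
From the singleton clause (!p_32), p_32 = false.
From the singleton clause (p_31), p_31 = true.
From the singleton clause (!p_41), p_41 = false.
From the singleton clause (p_42), p_42 = true.
But (!p_42) is also a unit clause — contradiction.
Neither p_21 = true nor p_21 = false works.
Neither p_12 = true nor p_12 = false works.
Backtrack on p_11: now try p_11 = true.
From the singleton clause (!p_21), p_21 = false.
From the singleton clause (!p_31), p_31 = false.
From the singleton clause (!p_41), p_41 = false.
Suppose p_22 = true.
From the singleton clause (!p_12), p_12 = false.
From the singleton clause (!p_32), p_32 = false.
From the singleton clause (p_33), p_33 = true.
From the singleton clause (!p_42), p_42 = false.
From the singleton clause (p_43), p_43 = true.
But (!p_43) is also a unit clause — contradiction.
Backtrack on p_22: now try p_22 = false.
From the singleton clause (p_23), p_23 = true.
From the singleton clause (!p_13), p_13 = false.
From the singleton clause (!p_33), p_33 = false.
From the singleton clause (p_32), p_32 = true.
From the singleton clause (!p_12), p_12 = false.
From the singleton clause (!p_42), p_42 = false.
From the singleton clause (p_43), p_43 = true.
But (!p_43) is also a unit clause — contradiction.
Neither p_22 = true nor p_22 = false works.
Neither p_11 = true nor p_11 = false works.
No assignment satisfies every clause.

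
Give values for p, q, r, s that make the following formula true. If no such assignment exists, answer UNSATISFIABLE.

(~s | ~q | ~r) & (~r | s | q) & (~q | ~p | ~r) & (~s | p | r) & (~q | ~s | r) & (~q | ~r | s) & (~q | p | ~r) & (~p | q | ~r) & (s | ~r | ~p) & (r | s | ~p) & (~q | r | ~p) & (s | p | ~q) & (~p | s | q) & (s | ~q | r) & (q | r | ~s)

Try s = 1.
Try q = 0.
From the singleton clause (r), r = 1.
From the singleton clause (~p), p = 0.
All clauses are satisfied.

p ↦ 0,  q ↦ 0,  r ↦ 1,  s ↦ 1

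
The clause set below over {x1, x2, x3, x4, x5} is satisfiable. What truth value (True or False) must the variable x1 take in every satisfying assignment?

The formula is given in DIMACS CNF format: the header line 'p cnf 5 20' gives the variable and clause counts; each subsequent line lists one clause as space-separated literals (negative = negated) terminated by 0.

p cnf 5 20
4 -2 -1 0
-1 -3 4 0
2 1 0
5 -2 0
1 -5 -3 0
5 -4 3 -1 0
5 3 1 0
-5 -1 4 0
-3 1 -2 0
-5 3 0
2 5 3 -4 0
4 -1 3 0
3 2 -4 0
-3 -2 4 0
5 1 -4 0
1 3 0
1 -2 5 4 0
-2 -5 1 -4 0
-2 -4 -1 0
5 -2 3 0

True

Suppose x1 = False.
(x2) alone gives x2 = True.
(x5) alone gives x5 = True.
(¬x3) alone gives x3 = False.
That conflicts with the unit clause (x3).
So every satisfying assignment has x1 = True.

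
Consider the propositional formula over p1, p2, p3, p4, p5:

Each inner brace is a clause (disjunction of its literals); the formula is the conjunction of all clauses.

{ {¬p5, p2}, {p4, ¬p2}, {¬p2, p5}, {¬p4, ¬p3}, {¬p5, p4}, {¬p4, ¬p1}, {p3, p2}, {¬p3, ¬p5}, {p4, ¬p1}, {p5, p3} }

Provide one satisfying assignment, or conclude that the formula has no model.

p1 ↦ False,  p2 ↦ False,  p3 ↦ True,  p4 ↦ False,  p5 ↦ False

Try p5 = False.
From the singleton clause (¬p2), p2 = False.
From the singleton clause (p3), p3 = True.
From the singleton clause (¬p4), p4 = False.
From the singleton clause (¬p1), p1 = False.
This assignment satisfies each clause.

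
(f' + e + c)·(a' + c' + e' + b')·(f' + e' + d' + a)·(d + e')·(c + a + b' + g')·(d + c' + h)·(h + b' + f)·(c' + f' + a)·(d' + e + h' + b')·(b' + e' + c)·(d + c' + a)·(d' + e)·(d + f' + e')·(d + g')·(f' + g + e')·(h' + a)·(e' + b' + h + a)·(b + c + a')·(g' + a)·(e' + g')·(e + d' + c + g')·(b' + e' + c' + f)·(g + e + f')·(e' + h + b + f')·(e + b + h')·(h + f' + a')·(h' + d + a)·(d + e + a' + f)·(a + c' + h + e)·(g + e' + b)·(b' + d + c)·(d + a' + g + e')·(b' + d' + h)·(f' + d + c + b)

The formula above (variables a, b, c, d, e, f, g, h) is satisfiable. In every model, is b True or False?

False

Suppose b = 1.
Case d = 1:
(e) alone gives e = 1.
(c) alone gives c = 1.
(a') alone gives a = 0.
(f') alone gives f = 0.
That conflicts with the unit clause (f).
Undo d and try d = 0.
(e') alone gives e = 0.
(g') alone gives g = 0.
(f') alone gives f = 0.
(h) alone gives h = 1.
(a) alone gives a = 1.
That conflicts with the unit clause (a').
Either choice for d ends in contradiction.
So every satisfying assignment has b = False.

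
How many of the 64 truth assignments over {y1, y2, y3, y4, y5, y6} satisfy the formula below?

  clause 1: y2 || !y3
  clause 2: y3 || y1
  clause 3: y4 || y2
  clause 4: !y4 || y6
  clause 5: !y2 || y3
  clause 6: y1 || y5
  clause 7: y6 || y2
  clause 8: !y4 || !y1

7

There are 2^6 = 64 truth assignments over (y1, y2, y3, y4, y5, y6).
Split on y5. With y5 = true, the clauses containing y5 are satisfied and !y5 drops from the rest; 5 of the 2^5 = 32 assignments to the other variables satisfy what remains.
With y5 = false, by the same count on the reduced clause set, 2 assignments work.
(One model: y1=F, y2=T, y3=T, y4=F, y5=T, y6=F.)
Total: 5 + 2 = 7.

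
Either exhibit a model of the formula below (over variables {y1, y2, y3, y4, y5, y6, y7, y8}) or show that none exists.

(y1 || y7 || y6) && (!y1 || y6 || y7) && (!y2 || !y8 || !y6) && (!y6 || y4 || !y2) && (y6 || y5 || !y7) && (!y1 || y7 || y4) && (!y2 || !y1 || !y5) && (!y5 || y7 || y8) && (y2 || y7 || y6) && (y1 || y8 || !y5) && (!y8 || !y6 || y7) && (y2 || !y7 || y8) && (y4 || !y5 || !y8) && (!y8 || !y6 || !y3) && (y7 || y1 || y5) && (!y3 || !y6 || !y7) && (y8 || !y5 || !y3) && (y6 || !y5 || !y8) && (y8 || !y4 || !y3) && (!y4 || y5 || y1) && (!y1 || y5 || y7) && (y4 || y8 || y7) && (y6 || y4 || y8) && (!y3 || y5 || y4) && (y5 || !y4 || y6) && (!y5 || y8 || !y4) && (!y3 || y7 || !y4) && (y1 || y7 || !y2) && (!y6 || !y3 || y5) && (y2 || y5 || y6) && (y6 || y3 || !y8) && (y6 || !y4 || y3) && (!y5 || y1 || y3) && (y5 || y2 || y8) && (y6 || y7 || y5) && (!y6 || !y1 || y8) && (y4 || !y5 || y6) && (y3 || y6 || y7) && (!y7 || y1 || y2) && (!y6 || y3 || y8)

Try y1 = true.
Try y6 = true.
From the singleton clause (y8), y8 = true.
From the singleton clause (!y2), y2 = false.
From the singleton clause (y7), y7 = true.
From the singleton clause (!y3), y3 = false.
Try y4 = true.
No clause remains; y5 is free.

y1 ↦ true, y2 ↦ false, y3 ↦ false, y4 ↦ true, y5 ↦ false, y6 ↦ true, y7 ↦ true, y8 ↦ true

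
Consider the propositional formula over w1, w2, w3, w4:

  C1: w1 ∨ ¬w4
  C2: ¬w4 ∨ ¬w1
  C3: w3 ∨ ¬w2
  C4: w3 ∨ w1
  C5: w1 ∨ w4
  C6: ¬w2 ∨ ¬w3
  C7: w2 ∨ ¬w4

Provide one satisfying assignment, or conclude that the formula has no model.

w1: True; w2: False; w3: True; w4: False

Try w1 = True.
(¬w4) alone gives w4 = False.
Try w3 = True.
(¬w2) alone gives w2 = False.
All clauses are satisfied.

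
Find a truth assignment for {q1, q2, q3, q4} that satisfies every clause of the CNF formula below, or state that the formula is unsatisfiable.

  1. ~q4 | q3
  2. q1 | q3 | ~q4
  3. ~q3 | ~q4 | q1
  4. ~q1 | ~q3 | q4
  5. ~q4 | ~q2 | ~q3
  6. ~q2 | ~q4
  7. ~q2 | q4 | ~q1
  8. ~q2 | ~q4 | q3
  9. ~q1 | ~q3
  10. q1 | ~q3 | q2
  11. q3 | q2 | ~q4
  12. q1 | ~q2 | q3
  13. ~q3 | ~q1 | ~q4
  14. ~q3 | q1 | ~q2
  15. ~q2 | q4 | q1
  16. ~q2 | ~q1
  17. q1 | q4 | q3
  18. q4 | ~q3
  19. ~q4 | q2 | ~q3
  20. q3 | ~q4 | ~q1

Case q4 = 0:
From the singleton clause (~q3), q3 = 0.
From the singleton clause (q1), q1 = 1.
From the singleton clause (~q2), q2 = 0.
This assignment satisfies each clause.

q1=1; q2=0; q3=0; q4=0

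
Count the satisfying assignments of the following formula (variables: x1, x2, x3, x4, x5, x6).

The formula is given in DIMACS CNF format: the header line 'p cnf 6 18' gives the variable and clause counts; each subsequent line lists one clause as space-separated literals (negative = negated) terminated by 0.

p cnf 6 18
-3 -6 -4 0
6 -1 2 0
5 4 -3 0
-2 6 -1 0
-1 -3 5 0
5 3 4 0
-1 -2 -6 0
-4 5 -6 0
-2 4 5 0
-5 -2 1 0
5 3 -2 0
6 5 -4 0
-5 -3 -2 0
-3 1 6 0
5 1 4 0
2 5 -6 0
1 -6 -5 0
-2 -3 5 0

There are 2^6 = 64 truth assignments over (x1, x2, x3, x4, x5, x6).
Split on x5. With x5 = True, the clauses containing x5 are satisfied and ¬x5 drops from the rest; 5 of the 2^5 = 32 assignments to the other variables satisfy what remains.
With x5 = False, by the same count on the reduced clause set, 0 assignments work.
(One model: x1=F, x2=F, x3=F, x4=F, x5=T, x6=F.)
Total: 5 + 0 = 5.

5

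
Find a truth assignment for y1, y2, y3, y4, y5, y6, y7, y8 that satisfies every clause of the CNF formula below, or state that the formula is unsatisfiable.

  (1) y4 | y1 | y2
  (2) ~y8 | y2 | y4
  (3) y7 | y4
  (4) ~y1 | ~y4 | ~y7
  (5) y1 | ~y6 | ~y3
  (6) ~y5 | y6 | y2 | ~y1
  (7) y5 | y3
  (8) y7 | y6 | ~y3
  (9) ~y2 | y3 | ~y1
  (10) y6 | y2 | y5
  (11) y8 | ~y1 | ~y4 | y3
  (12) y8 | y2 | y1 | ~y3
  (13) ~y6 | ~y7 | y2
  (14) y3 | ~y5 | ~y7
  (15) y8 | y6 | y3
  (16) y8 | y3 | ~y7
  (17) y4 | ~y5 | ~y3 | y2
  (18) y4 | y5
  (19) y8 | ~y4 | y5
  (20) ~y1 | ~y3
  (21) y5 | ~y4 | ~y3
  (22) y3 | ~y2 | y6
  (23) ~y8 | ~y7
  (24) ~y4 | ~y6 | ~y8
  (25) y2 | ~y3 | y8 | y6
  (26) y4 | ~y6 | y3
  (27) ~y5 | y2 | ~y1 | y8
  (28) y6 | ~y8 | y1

Suppose y7 = 0.
(y4) alone gives y4 = 1.
Suppose y5 = 1.
Suppose y6 = 1.
(~y8) alone gives y8 = 0.
Suppose y1 = 0.
(~y3) alone gives y3 = 0.
Every clause is now satisfied; y2 is unconstrained.

y1: 0; y2: 0; y3: 0; y4: 1; y5: 1; y6: 1; y7: 0; y8: 0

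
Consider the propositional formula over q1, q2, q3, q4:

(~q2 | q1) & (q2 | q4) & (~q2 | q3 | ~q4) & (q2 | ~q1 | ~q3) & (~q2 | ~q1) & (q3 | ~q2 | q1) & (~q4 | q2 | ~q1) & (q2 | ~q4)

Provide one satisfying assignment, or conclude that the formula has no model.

Case q2 = 0:
From the singleton clause (q4), q4 = 1.
Now (~q4) is unsatisfied and unit — conflict.
So q2 must be the other value — set q2 = 1.
From the singleton clause (q1), q1 = 1.
Now (~q1) is unsatisfied and unit — conflict.
Neither q2 = 1 nor q2 = 0 works.

UNSATISFIABLE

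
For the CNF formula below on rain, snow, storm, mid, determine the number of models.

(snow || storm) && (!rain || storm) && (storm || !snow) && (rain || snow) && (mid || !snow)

There are 2^4 = 16 truth assignments over (rain, snow, storm, mid).
Split on snow. With snow = true, the clauses containing snow are satisfied and !snow drops from the rest; 2 of the 2^3 = 8 assignments to the other variables satisfy what remains.
With snow = false, by the same count on the reduced clause set, 2 assignments work.
(One model: rain=F, snow=T, storm=T, mid=T.)
Total: 2 + 2 = 4.

4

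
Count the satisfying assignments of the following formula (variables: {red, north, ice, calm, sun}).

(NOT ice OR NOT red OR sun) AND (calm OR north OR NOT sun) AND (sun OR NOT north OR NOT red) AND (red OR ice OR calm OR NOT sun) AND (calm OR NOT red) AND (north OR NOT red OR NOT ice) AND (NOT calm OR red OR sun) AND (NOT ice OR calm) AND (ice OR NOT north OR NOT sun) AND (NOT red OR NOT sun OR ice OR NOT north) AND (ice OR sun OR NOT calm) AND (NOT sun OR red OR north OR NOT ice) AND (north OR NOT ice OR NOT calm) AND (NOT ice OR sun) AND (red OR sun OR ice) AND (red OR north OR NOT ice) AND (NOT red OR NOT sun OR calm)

4

There are 2^5 = 32 truth assignments over (red, north, ice, calm, sun).
Split on north. With north = true, the clauses containing north are satisfied and NOT north drops from the rest; 2 of the 2^4 = 16 assignments to the other variables satisfy what remains.
With north = false, by the same count on the reduced clause set, 2 assignments work.
(One model: red=F, north=F, ice=F, calm=T, sun=T.)
Total: 2 + 2 = 4.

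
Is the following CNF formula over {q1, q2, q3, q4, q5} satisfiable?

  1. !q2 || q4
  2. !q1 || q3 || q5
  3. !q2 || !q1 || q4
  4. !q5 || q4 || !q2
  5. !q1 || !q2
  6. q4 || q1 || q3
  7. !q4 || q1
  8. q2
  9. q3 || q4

Unsatisfiable

The clause (q2) is unit, so q2 = true.
The clause (q4) is unit, so q4 = true.
The clause (!q1) is unit, so q1 = false.
Now (q1) is unsatisfied and unit — conflict.
No assignment satisfies every clause.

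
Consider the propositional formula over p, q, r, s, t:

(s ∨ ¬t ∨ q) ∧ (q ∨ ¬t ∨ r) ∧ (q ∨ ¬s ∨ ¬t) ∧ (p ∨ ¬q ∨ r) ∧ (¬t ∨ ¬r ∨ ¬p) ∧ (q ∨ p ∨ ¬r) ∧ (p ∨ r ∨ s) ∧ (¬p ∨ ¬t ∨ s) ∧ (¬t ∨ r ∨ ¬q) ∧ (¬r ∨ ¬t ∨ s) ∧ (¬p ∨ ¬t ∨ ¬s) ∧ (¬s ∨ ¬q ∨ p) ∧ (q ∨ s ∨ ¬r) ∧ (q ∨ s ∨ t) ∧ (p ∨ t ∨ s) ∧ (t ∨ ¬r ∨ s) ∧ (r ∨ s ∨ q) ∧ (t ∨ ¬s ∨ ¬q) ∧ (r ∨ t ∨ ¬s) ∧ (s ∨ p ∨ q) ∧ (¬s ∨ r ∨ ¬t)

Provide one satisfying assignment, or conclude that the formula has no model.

Try s = False.
Try t = False.
(q) alone gives q = True.
(p) alone gives p = True.
(¬r) alone gives r = False.
All clauses are satisfied.

p ↦ True, q ↦ True, r ↦ False, s ↦ False, t ↦ False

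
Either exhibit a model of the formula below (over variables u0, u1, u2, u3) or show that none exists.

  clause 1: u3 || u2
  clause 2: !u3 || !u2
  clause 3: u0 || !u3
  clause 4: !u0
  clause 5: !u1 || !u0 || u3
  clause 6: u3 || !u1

The clause (!u0) is unit, so u0 = false.
The clause (!u3) is unit, so u3 = false.
The clause (u2) is unit, so u2 = true.
The clause (!u1) is unit, so u1 = false.
All clauses are satisfied.

u0=false, u1=false, u2=true, u3=false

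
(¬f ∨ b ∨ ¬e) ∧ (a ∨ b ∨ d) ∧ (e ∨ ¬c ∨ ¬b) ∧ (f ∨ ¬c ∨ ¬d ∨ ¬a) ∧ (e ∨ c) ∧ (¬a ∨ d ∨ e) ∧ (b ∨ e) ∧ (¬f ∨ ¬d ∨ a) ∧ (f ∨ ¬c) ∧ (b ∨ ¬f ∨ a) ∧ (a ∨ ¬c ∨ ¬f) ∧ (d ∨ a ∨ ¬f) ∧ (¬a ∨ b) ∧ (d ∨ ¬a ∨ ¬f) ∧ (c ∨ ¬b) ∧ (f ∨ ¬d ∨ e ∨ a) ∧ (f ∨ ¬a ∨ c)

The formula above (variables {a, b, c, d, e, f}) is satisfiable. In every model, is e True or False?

True

Suppose e = False.
From the singleton clause (c), c = True.
From the singleton clause (¬b), b = False.
Now (b) is unsatisfied and unit — conflict.
So every satisfying assignment has e = True.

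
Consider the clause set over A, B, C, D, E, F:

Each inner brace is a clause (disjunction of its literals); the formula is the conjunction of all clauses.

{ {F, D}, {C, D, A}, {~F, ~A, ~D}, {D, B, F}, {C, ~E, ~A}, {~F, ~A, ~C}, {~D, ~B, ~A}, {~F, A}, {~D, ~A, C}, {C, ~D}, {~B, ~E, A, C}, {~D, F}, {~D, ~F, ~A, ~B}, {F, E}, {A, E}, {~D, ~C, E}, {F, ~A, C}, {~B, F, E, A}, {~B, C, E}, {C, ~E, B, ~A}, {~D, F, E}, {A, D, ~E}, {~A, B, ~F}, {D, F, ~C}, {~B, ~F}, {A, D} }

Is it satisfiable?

No

Case F = 1:
(A) alone gives A = 1.
(~D) alone gives D = 0.
(~C) alone gives C = 0.
(~E) alone gives E = 0.
(~B) alone gives B = 0.
That conflicts with the unit clause (B).
So F must be the other value — set F = 0.
(D) alone gives D = 1.
That conflicts with the unit clause (~D).
Either choice for F ends in contradiction.
No assignment satisfies every clause.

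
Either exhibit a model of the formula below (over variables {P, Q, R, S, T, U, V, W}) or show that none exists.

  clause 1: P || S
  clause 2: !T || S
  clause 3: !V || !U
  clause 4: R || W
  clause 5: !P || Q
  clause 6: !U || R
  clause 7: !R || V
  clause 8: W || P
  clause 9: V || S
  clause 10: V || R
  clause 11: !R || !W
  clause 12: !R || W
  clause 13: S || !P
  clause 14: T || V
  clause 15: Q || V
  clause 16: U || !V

UNSATISFIABLE

Case P = true:
Unit clause (Q) forces Q = true.
Unit clause (S) forces S = true.
Case V = false:
Unit clause (!R) forces R = false.
That conflicts with the unit clause (R).
Undo V and try V = true.
Unit clause (!U) forces U = false.
That conflicts with the unit clause (U).
Both values of V lead to a conflict.
Undo P and try P = false.
Unit clause (S) forces S = true.
Unit clause (W) forces W = true.
Unit clause (!R) forces R = false.
Unit clause (!U) forces U = false.
Unit clause (V) forces V = true.
That conflicts with the unit clause (!V).
Both values of P lead to a conflict.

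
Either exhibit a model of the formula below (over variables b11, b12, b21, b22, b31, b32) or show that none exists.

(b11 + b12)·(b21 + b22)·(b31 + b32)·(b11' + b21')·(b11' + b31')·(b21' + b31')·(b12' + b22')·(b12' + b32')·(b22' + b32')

Try b11 = 1.
From the singleton clause (b21'), b21 = 0.
From the singleton clause (b22), b22 = 1.
From the singleton clause (b31'), b31 = 0.
From the singleton clause (b32), b32 = 1.
Now (b32') is unsatisfied and unit — conflict.
Backtrack on b11: now try b11 = 0.
From the singleton clause (b12), b12 = 1.
From the singleton clause (b22'), b22 = 0.
From the singleton clause (b21), b21 = 1.
From the singleton clause (b31'), b31 = 0.
From the singleton clause (b32), b32 = 1.
Now (b32') is unsatisfied and unit — conflict.
Both values of b11 lead to a conflict.

UNSATISFIABLE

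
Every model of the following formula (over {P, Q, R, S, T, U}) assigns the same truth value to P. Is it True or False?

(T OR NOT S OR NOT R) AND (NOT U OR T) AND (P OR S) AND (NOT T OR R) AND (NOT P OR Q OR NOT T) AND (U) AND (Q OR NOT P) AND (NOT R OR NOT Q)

False

Suppose P = true.
Unit clause (U) forces U = true.
Unit clause (T) forces T = true.
Unit clause (R) forces R = true.
Unit clause (Q) forces Q = true.
But (NOT Q) is also a unit clause — contradiction.
So every satisfying assignment has P = False.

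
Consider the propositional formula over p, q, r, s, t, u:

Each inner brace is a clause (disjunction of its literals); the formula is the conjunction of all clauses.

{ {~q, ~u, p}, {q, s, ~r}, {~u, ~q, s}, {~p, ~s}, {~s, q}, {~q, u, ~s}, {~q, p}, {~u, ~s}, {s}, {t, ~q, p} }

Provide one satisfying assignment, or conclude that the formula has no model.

Unit clause (s) forces s = 1.
Unit clause (~p) forces p = 0.
Unit clause (q) forces q = 1.
Now (~q) is unsatisfied and unit — conflict.

UNSATISFIABLE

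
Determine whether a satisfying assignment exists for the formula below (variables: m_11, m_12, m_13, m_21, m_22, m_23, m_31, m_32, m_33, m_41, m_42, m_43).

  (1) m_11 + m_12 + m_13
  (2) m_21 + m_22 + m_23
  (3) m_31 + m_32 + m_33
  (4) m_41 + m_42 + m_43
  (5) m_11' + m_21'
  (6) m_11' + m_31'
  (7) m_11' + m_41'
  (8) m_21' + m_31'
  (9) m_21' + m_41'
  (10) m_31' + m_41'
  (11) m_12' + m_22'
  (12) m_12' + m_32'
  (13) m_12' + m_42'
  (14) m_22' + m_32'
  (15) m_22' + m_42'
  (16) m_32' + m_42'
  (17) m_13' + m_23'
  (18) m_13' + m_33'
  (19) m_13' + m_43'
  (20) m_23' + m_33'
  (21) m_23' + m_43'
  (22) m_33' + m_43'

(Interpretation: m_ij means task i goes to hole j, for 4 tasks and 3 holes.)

Unsatisfiable

Case m_11 = 0:
Case m_12 = 1:
(m_22') alone gives m_22 = 0.
(m_32') alone gives m_32 = 0.
(m_42') alone gives m_42 = 0.
Case m_21 = 1:
(m_31') alone gives m_31 = 0.
(m_33) alone gives m_33 = 1.
(m_41') alone gives m_41 = 0.
(m_43) alone gives m_43 = 1.
That conflicts with the unit clause (m_43').
Backtrack on m_21: now try m_21 = 0.
(m_23) alone gives m_23 = 1.
(m_13') alone gives m_13 = 0.
(m_33') alone gives m_33 = 0.
(m_31) alone gives m_31 = 1.
(m_41') alone gives m_41 = 0.
(m_43) alone gives m_43 = 1.
That conflicts with the unit clause (m_43').
Neither m_21 = 1 nor m_21 = 0 works.
Backtrack on m_12: now try m_12 = 0.
(m_13) alone gives m_13 = 1.
(m_23') alone gives m_23 = 0.
(m_33') alone gives m_33 = 0.
(m_43') alone gives m_43 = 0.
Case m_21 = 1:
(m_31') alone gives m_31 = 0.
(m_32) alone gives m_32 = 1.
(m_41') alone gives m_41 = 0.
(m_42) alone gives m_42 = 1.
That conflicts with the unit clause (m_42').
Backtrack on m_21: now try m_21 = 0.
(m_22) alone gives m_22 = 1.
(m_32') alone gives m_32 = 0.
(m_31) alone gives m_31 = 1.
(m_41') alone gives m_41 = 0.
(m_42) alone gives m_42 = 1.
That conflicts with the unit clause (m_42').
Neither m_21 = 1 nor m_21 = 0 works.
Neither m_12 = 1 nor m_12 = 0 works.
Backtrack on m_11: now try m_11 = 1.
(m_21') alone gives m_21 = 0.
(m_31') alone gives m_31 = 0.
(m_41') alone gives m_41 = 0.
Case m_22 = 1:
(m_12') alone gives m_12 = 0.
(m_32') alone gives m_32 = 0.
(m_33) alone gives m_33 = 1.
(m_42') alone gives m_42 = 0.
(m_43) alone gives m_43 = 1.
That conflicts with the unit clause (m_43').
Backtrack on m_22: now try m_22 = 0.
(m_23) alone gives m_23 = 1.
(m_13') alone gives m_13 = 0.
(m_33') alone gives m_33 = 0.
(m_32) alone gives m_32 = 1.
(m_12') alone gives m_12 = 0.
(m_42') alone gives m_42 = 0.
(m_43) alone gives m_43 = 1.
That conflicts with the unit clause (m_43').
Neither m_22 = 1 nor m_22 = 0 works.
Neither m_11 = 1 nor m_11 = 0 works.
No assignment satisfies every clause.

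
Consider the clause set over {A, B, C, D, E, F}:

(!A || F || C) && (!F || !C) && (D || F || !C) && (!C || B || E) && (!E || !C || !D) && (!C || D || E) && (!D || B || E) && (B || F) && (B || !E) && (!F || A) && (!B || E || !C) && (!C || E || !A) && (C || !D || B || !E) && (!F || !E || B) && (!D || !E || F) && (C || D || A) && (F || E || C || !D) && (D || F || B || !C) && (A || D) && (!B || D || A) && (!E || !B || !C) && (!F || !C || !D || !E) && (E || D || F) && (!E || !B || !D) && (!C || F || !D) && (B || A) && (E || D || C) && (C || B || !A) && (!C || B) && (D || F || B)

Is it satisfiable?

Yes

Branch on F: set F = true.
(!C) alone gives C = false.
(A) alone gives A = true.
(B) alone gives B = true.
Branch on E: set E = false.
(D) alone gives D = true.
All clauses are satisfied.
A satisfying assignment: A=true,  B=true,  C=false,  D=true,  E=false,  F=true.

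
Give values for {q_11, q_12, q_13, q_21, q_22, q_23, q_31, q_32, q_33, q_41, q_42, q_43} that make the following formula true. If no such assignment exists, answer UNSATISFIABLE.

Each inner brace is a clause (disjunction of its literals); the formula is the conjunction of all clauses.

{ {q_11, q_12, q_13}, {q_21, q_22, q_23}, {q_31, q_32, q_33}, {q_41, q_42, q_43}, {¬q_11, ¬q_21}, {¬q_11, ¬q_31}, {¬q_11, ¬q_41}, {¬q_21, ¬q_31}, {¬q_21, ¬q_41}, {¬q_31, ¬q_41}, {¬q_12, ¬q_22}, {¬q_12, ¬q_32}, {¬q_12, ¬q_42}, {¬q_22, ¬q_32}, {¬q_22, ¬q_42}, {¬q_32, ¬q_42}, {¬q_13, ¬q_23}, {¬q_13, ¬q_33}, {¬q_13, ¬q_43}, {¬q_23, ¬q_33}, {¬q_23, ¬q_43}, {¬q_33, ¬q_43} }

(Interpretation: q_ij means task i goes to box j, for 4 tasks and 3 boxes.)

Case q_11 = False:
Case q_12 = True:
Unit clause (¬q_22) forces q_22 = False.
Unit clause (¬q_32) forces q_32 = False.
Unit clause (¬q_42) forces q_42 = False.
Case q_21 = True:
Unit clause (¬q_31) forces q_31 = False.
Unit clause (q_33) forces q_33 = True.
Unit clause (¬q_41) forces q_41 = False.
Unit clause (q_43) forces q_43 = True.
Now (¬q_43) is unsatisfied and unit — conflict.
Undo q_21 and try q_21 = False.
Unit clause (q_23) forces q_23 = True.
Unit clause (¬q_13) forces q_13 = False.
Unit clause (¬q_33) forces q_33 = False.
Unit clause (q_31) forces q_31 = True.
Unit clause (¬q_41) forces q_41 = False.
Unit clause (q_43) forces q_43 = True.
Now (¬q_43) is unsatisfied and unit — conflict.
Neither q_21 = True nor q_21 = False works.
Undo q_12 and try q_12 = False.
Unit clause (q_13) forces q_13 = True.
Unit clause (¬q_23) forces q_23 = False.
Unit clause (¬q_33) forces q_33 = False.
Unit clause (¬q_43) forces q_43 = False.
Case q_21 = True:
Unit clause (¬q_31) forces q_31 = False.
Unit clause (q_32) forces q_32 = True.
Unit clause (¬q_41) forces q_41 = False.
Unit clause (q_42) forces q_42 = True.
Now (¬q_42) is unsatisfied and unit — conflict.
Undo q_21 and try q_21 = False.
Unit clause (q_22) forces q_22 = True.
Unit clause (¬q_32) forces q_32 = False.
Unit clause (q_31) forces q_31 = True.
Unit clause (¬q_41) forces q_41 = False.
Unit clause (q_42) forces q_42 = True.
Now (¬q_42) is unsatisfied and unit — conflict.
Neither q_21 = True nor q_21 = False works.
Neither q_12 = True nor q_12 = False works.
Undo q_11 and try q_11 = True.
Unit clause (¬q_21) forces q_21 = False.
Unit clause (¬q_31) forces q_31 = False.
Unit clause (¬q_41) forces q_41 = False.
Case q_22 = True:
Unit clause (¬q_12) forces q_12 = False.
Unit clause (¬q_32) forces q_32 = False.
Unit clause (q_33) forces q_33 = True.
Unit clause (¬q_42) forces q_42 = False.
Unit clause (q_43) forces q_43 = True.
Now (¬q_43) is unsatisfied and unit — conflict.
Undo q_22 and try q_22 = False.
Unit clause (q_23) forces q_23 = True.
Unit clause (¬q_13) forces q_13 = False.
Unit clause (¬q_33) forces q_33 = False.
Unit clause (q_32) forces q_32 = True.
Unit clause (¬q_12) forces q_12 = False.
Unit clause (¬q_42) forces q_42 = False.
Unit clause (q_43) forces q_43 = True.
Now (¬q_43) is unsatisfied and unit — conflict.
Neither q_22 = True nor q_22 = False works.
Neither q_11 = True nor q_11 = False works.

UNSATISFIABLE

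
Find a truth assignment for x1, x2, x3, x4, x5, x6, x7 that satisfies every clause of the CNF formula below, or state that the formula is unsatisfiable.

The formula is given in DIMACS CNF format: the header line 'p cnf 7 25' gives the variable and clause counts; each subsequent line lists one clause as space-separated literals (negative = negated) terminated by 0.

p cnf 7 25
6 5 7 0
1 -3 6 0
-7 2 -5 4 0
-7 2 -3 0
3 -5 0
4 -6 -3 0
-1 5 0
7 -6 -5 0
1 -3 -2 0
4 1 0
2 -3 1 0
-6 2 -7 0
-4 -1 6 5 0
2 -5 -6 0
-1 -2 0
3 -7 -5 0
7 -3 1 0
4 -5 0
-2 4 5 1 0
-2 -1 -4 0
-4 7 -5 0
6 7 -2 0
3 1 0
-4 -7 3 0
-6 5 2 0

UNSATISFIABLE

Branch on x3: set x3 = True.
Branch on x1: set x1 = True.
Unit clause (x5) forces x5 = True.
Unit clause (¬x2) forces x2 = False.
Unit clause (¬x7) forces x7 = False.
Unit clause (¬x6) forces x6 = False.
Unit clause (x4) forces x4 = True.
But (¬x4) is also a unit clause — contradiction.
Backtrack on x1: now try x1 = False.
Unit clause (x6) forces x6 = True.
Unit clause (x4) forces x4 = True.
Unit clause (¬x2) forces x2 = False.
But (x2) is also a unit clause — contradiction.
Neither x1 = True nor x1 = False works.
Backtrack on x3: now try x3 = False.
Unit clause (¬x5) forces x5 = False.
Unit clause (¬x1) forces x1 = False.
But (x1) is also a unit clause — contradiction.
Neither x3 = True nor x3 = False works.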